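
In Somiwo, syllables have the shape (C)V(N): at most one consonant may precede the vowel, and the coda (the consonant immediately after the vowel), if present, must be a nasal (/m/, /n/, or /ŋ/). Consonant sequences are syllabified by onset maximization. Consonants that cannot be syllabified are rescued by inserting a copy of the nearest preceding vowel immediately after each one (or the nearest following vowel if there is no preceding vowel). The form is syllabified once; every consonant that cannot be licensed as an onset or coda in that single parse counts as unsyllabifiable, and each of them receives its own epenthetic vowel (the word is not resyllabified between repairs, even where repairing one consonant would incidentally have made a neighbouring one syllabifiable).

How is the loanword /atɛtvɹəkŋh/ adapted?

atɛtɛvɛɹəkəŋəhə

The consonants /t/, /v/, /k/, /ŋ/, /h/ cannot be parsed into a legal (C)V(N) syllable (only a nasal (/m/, /n/, or /ŋ/) is licensed in coda position; onsets are limited to one consonant).
Inserting the epenthetic vowel yields /t/ → /tɛ/, /v/ → /vɛ/, /k/ → /kə/, /ŋ/ → /ŋə/, /h/ → /hə/.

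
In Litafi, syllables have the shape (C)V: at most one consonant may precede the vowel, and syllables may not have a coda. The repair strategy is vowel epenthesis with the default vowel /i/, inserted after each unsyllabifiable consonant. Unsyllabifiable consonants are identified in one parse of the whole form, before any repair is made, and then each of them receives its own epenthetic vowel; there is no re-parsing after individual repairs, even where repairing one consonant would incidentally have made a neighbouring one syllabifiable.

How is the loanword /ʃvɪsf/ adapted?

ʃivɪsifi

The consonants /ʃ/, /s/, /f/ cannot be parsed into a legal (C)V syllable (no codas are permitted; onsets are limited to one consonant).
Each unlicensed consonant becomes the onset of a new syllable: /ʃ/ → /ʃi/, /s/ → /si/, /f/ → /fi/.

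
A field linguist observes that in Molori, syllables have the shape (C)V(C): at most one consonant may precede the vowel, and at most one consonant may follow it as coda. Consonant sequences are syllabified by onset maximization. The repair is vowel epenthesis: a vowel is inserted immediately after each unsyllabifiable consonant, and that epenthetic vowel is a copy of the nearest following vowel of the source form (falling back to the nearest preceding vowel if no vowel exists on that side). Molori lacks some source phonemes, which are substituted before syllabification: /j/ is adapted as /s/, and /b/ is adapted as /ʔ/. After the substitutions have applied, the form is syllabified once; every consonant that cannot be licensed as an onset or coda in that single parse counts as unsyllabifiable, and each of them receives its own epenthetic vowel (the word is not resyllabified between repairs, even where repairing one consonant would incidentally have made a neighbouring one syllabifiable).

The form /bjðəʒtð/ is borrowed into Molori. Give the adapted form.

Substitution: /b/ → /ʔ/, /j/ → /s/, giving /ʔsðəʒtð/.
Under (C)V(C), the unsyllabifiable consonants are /ʔ/, /s/, /t/, /ð/ (at most one coda consonant is licensed; onsets are limited to one consonant).
Each unlicensed consonant becomes the onset of a new syllable: /ʔ/ → /ʔə/, /s/ → /sə/, /t/ → /tə/, /ð/ → /ðə/.

ʔəsəðəʒtəðə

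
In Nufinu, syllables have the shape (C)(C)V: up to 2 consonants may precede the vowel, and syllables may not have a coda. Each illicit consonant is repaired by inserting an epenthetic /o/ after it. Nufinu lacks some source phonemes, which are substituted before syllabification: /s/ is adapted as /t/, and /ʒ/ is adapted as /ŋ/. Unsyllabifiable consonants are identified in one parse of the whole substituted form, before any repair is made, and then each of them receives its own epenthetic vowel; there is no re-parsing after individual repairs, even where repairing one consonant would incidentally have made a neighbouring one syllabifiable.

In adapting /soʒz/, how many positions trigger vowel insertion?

2

After substitution the input is /toŋz/.
The unsyllabifiable consonants are /ŋ/, /z/; each receives one epenthetic vowel.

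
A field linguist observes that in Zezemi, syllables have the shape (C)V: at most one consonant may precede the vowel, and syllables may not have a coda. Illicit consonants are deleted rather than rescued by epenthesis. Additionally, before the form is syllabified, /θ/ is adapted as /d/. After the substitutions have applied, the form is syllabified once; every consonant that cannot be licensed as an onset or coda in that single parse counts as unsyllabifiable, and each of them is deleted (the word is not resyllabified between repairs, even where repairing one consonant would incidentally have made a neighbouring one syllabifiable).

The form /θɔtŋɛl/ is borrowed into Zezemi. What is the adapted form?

dɔŋɛ

Substitution: /θ/ → /d/, giving /dɔtŋɛl/.
Syllabifying with onset maximization leaves /t/, /l/ stranded (no codas are permitted; onsets are limited to one consonant).
Each unlicensed consonant is deleted: /t/, /l/.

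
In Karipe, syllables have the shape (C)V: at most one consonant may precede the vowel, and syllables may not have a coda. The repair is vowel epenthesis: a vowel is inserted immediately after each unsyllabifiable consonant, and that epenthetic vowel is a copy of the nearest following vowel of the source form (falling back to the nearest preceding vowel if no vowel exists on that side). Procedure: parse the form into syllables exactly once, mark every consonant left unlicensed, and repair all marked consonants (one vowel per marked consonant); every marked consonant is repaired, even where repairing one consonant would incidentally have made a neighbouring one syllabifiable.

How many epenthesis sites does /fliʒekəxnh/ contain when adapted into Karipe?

The unsyllabifiable consonants are /f/, /x/, /n/, /h/; each receives one epenthetic vowel.

4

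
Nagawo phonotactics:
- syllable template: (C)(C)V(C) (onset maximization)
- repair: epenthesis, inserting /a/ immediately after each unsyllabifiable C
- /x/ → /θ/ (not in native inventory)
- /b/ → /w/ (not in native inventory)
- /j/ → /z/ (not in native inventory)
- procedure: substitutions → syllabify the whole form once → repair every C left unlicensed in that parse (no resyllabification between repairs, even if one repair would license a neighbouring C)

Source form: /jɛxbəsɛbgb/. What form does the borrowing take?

zɛθwəsɛwgawa

Substitution: /j/ → /z/, /x/ → /θ/, /b/ → /w/, giving /zɛθwəsɛwgw/.
The consonants /g/, /w/ cannot be parsed into a legal (C)(C)V(C) syllable (at most one coda consonant is licensed; onsets may contain at most 2 consonants).
Epenthesis after each stranded consonant: /g/ → /ga/, /w/ → /wa/.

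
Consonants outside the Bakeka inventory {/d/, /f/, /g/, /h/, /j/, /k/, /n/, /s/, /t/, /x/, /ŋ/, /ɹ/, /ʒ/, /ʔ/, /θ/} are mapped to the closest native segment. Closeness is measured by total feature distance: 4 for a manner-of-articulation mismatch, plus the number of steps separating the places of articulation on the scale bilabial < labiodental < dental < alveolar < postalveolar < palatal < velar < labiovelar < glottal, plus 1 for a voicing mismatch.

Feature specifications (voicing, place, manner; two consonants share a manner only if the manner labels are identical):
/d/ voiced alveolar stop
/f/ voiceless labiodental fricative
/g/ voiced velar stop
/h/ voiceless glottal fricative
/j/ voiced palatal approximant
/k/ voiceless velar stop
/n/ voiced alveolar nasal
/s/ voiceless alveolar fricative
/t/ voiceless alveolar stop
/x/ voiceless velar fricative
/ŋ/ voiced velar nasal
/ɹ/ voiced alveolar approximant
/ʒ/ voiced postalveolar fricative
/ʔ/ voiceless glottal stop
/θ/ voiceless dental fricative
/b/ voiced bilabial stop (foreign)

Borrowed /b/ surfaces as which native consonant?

/d/ is closest: same manner (stop), place distance 3 (bilabial→alveolar), same voicing; total 3. Next closest is /t/ at distance 4.

d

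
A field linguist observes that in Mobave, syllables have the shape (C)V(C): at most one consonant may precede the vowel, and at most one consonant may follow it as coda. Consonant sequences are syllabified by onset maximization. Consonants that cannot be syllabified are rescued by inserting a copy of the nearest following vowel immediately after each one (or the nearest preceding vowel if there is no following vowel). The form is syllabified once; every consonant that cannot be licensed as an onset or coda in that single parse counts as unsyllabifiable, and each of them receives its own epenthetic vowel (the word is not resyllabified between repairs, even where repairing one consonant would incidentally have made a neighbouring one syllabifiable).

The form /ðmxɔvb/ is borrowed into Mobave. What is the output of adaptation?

Under (C)V(C), the unsyllabifiable consonants are /ð/, /m/, /b/ (at most one coda consonant is licensed; onsets are limited to one consonant).
Inserting the epenthetic vowel yields /ð/ → /ðɔ/, /m/ → /mɔ/, /b/ → /bɔ/.

ðɔmɔxɔvbɔ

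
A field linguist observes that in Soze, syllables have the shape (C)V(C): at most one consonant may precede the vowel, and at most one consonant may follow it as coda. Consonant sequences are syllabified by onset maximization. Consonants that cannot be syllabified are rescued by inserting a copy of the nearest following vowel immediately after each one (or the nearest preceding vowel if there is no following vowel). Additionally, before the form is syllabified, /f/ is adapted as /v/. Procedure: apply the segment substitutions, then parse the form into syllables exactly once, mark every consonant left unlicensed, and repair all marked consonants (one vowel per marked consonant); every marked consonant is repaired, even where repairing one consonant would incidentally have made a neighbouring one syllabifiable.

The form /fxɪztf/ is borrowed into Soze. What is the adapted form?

Substitution: /f/ → /v/, giving /vxɪztv/.
The consonants /v/, /t/, /v/ cannot be parsed into a legal (C)V(C) syllable (at most one coda consonant is licensed; onsets are limited to one consonant).
Each unlicensed consonant becomes the onset of a new syllable: /v/ → /vɪ/, /t/ → /tɪ/, /v/ → /vɪ/.

vɪxɪztɪvɪ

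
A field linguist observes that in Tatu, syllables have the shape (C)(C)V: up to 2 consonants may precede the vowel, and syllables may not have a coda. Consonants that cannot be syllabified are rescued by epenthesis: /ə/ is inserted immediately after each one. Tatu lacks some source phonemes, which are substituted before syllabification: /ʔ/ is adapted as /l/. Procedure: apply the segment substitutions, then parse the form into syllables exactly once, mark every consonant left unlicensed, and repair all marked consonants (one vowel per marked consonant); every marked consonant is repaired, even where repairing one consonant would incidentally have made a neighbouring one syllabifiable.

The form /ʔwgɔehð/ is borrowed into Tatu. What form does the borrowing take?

ləwgɔehəðə

Substitution: /ʔ/ → /l/, giving /lwgɔehð/.
Under (C)(C)V, the unsyllabifiable consonants are /l/, /h/, /ð/ (no codas are permitted; onsets may contain at most 2 consonants).
Each unlicensed consonant becomes the onset of a new syllable: /l/ → /lə/, /h/ → /hə/, /ð/ → /ðə/.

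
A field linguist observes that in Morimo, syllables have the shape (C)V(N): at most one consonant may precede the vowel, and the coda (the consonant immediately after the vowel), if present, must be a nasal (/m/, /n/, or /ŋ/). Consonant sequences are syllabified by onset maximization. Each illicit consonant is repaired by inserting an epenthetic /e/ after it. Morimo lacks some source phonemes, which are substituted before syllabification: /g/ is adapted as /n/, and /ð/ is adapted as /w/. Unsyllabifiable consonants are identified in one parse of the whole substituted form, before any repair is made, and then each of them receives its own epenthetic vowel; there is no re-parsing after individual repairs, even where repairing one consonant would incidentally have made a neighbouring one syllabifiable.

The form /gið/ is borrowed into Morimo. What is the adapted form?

niwe

Substitution: /g/ → /n/, /ð/ → /w/, giving /niw/.
The consonants /w/ cannot be parsed into a legal (C)V(N) syllable (only a nasal (/m/, /n/, or /ŋ/) is licensed in coda position; onsets are limited to one consonant).
Each unlicensed consonant becomes the onset of a new syllable: /w/ → /we/.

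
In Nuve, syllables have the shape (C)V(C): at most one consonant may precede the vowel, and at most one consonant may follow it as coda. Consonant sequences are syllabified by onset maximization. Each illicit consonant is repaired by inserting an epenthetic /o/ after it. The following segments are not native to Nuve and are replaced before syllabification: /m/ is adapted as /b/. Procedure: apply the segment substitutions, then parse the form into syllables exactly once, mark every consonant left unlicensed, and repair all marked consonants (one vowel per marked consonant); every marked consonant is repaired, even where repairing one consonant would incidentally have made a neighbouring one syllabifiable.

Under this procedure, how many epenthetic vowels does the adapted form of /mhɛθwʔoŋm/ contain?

3

After substitution the input is /bhɛθwʔoŋb/.
The unsyllabifiable consonants are /b/, /w/, /b/; each receives one epenthetic vowel.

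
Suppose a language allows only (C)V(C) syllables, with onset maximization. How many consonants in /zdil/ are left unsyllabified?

The consonants /z/ cannot be parsed into a legal (C)V(C) syllable (at most one coda consonant is licensed; onsets are limited to one consonant).

1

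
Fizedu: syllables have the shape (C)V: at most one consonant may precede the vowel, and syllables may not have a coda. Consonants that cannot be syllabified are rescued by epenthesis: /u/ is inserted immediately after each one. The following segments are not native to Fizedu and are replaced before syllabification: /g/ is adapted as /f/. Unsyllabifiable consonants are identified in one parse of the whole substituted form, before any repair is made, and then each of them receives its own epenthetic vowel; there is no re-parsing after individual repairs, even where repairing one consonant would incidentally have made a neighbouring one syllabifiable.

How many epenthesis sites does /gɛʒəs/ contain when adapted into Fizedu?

After substitution the input is /fɛʒəs/.
The unsyllabifiable consonants are /s/; each receives one epenthetic vowel.

1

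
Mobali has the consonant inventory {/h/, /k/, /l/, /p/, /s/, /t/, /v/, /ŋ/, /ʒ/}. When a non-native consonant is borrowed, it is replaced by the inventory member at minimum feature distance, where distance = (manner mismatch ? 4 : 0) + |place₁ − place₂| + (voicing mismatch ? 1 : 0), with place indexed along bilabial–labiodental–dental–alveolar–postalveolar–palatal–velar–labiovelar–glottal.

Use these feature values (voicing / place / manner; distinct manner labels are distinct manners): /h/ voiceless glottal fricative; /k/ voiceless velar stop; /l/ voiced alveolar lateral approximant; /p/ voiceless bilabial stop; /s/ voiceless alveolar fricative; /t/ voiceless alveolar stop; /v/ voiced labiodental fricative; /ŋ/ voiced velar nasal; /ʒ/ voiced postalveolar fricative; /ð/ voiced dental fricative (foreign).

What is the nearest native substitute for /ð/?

/v/ is closest: same manner (fricative), place distance 1 (dental→labiodental), same voicing; total 1. Next closest is /s/ at distance 2.

v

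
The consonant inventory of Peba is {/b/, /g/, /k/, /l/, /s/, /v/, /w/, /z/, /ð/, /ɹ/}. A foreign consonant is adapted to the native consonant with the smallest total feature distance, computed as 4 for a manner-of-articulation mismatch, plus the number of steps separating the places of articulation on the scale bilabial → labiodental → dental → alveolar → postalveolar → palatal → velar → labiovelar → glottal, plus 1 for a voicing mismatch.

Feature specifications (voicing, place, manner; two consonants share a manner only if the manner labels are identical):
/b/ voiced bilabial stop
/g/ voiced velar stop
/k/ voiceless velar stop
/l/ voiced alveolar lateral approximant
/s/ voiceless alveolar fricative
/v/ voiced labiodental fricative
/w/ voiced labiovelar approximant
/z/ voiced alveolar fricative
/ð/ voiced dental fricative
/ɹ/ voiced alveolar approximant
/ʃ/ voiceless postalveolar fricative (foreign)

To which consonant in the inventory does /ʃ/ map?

/s/ is closest: same manner (fricative), place distance 1 (postalveolar→alveolar), same voicing; total 1. Next closest is /z/ at distance 2.

s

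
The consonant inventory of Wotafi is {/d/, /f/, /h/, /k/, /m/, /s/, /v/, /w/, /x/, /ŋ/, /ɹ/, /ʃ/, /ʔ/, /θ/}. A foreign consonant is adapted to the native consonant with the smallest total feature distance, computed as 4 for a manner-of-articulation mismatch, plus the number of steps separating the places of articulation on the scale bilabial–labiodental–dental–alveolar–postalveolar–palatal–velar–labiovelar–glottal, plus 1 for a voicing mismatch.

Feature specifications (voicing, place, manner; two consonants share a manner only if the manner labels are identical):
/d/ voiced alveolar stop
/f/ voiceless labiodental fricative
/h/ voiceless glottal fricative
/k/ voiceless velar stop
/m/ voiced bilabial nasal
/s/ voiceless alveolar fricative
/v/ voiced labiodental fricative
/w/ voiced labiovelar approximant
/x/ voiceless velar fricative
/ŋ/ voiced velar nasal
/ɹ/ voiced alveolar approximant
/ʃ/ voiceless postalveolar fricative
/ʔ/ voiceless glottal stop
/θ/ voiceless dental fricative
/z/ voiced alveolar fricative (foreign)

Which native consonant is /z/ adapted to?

/s/ is closest: same manner (fricative), place distance 0 (alveolar→alveolar), voicing differs (+1); total 1. Next closest is /v/ at distance 2.

s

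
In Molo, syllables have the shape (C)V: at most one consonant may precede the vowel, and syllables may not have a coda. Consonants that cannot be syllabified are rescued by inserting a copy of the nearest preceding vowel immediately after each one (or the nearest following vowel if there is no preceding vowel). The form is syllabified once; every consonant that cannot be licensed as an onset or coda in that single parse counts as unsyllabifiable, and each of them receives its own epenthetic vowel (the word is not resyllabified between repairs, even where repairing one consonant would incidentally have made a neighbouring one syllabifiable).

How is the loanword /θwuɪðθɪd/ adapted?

θuwuɪðɪθɪdɪ

Under (C)V, the unsyllabifiable consonants are /θ/, /ð/, /d/ (no codas are permitted; onsets are limited to one consonant).
Inserting the epenthetic vowel yields /θ/ → /θu/, /ð/ → /ðɪ/, /d/ → /dɪ/.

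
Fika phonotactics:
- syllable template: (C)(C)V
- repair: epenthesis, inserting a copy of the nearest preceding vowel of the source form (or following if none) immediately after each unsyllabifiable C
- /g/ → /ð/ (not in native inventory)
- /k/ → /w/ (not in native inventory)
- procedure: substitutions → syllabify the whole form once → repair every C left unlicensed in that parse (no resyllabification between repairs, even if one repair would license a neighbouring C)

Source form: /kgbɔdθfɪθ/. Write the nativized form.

Substitution: /k/ → /w/, /g/ → /ð/, giving /wðbɔdθfɪθ/.
Under (C)(C)V, the unsyllabifiable consonants are /w/, /d/, /θ/ (no codas are permitted; onsets may contain at most 2 consonants).
Inserting the epenthetic vowel yields /w/ → /wɔ/, /d/ → /dɔ/, /θ/ → /θɪ/.

wɔðbɔdɔθfɪθɪ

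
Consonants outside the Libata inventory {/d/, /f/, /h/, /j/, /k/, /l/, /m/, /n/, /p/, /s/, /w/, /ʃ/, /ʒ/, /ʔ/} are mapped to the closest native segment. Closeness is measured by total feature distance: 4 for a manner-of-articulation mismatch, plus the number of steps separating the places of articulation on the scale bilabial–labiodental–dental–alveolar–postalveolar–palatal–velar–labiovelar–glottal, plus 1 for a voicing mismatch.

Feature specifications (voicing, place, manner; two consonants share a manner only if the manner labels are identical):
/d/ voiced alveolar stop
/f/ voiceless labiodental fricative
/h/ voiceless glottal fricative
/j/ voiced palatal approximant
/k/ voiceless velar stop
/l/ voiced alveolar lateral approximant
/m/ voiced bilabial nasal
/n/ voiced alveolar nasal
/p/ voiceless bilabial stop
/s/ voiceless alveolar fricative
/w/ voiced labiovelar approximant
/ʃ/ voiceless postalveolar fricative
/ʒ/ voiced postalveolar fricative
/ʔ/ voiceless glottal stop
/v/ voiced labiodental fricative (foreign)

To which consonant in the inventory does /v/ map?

f

/f/ is closest: same manner (fricative), place distance 0 (labiodental→labiodental), voicing differs (+1); total 1. Next closest is /s/ at distance 3.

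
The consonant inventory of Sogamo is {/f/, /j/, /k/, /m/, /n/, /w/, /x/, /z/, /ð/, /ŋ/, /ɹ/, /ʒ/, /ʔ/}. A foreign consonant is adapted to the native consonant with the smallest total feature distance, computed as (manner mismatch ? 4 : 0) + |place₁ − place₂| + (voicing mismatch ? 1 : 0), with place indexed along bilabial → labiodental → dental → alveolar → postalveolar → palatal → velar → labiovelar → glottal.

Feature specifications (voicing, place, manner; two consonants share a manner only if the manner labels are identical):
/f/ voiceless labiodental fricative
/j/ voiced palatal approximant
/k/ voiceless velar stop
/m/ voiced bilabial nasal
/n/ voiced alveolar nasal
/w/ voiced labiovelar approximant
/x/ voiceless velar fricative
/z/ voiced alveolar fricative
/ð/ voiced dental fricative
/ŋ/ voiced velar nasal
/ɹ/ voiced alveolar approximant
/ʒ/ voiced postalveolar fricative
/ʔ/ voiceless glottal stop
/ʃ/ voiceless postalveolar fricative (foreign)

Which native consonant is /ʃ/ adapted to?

ʒ

/ʒ/ is closest: same manner (fricative), place distance 0 (postalveolar→postalveolar), voicing differs (+1); total 1. Next closest is /x/ at distance 2.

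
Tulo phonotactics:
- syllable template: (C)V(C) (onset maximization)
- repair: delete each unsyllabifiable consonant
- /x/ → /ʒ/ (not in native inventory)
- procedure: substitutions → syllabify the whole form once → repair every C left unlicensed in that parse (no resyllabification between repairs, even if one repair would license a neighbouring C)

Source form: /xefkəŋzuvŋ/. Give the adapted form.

Substitution: /x/ → /ʒ/, giving /ʒefkəŋzuvŋ/.
The consonants /ŋ/ cannot be parsed into a legal (C)V(C) syllable (at most one coda consonant is licensed; onsets are limited to one consonant).
Deleting the stranded consonants removes /ŋ/.

ʒefkəŋzuv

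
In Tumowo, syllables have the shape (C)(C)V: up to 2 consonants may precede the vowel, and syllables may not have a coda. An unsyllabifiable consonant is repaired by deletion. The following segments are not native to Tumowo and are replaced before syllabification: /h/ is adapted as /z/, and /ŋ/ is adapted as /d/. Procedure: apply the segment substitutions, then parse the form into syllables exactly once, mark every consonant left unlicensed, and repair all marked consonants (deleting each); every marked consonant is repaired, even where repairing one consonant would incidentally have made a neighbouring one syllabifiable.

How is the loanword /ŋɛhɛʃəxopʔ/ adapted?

Substitution: /ŋ/ → /d/, /h/ → /z/, giving /dɛzɛʃəxopʔ/.
Syllabifying with onset maximization leaves /p/, /ʔ/ stranded (no codas are permitted; onsets may contain at most 2 consonants).
Each unlicensed consonant is deleted: /p/, /ʔ/.

dɛzɛʃəxo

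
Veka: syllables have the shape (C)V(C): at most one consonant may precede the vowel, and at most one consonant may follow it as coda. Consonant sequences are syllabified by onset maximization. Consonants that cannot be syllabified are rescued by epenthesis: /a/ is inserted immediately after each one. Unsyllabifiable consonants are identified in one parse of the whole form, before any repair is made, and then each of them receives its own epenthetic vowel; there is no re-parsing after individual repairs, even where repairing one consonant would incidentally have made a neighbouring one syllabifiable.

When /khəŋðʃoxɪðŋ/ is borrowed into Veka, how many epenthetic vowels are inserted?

3

The unsyllabifiable consonants are /k/, /ð/, /ŋ/; each receives one epenthetic vowel.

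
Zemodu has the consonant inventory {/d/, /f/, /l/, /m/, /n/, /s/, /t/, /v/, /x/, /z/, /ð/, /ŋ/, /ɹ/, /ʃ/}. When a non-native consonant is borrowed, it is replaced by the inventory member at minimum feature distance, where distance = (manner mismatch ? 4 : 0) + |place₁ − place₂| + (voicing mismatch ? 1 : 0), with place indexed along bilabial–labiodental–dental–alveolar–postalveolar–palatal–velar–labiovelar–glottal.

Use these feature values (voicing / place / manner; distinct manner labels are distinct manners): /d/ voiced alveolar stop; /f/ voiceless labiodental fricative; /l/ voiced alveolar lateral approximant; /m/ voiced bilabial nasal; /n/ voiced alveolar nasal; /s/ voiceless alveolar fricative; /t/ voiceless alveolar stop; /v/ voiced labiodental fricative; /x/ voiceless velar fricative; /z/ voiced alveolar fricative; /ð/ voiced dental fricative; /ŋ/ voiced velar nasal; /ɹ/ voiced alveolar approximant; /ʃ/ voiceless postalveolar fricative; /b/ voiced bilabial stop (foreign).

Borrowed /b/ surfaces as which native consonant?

/d/ is closest: same manner (stop), place distance 3 (bilabial→alveolar), same voicing; total 3. Next closest is /m/ at distance 4.

d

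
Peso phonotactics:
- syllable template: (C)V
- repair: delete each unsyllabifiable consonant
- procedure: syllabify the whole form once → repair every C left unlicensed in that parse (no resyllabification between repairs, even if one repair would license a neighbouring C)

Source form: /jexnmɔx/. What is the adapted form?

The consonants /x/, /n/, /x/ cannot be parsed into a legal (C)V syllable (no codas are permitted; onsets are limited to one consonant).
Deletion applies to /x/, /n/, /x/.

jemɔ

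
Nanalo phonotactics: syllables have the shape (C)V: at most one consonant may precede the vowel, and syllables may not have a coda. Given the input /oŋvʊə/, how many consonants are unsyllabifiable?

The consonants /ŋ/ cannot be parsed into a legal (C)V syllable (no codas are permitted; onsets are limited to one consonant).

1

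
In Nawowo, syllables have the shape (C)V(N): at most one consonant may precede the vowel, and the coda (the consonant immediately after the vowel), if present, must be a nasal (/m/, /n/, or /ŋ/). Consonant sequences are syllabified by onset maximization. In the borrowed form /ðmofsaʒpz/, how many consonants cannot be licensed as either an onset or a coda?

Syllabifying with onset maximization leaves /ð/, /f/, /ʒ/, /p/, /z/ stranded (only a nasal (/m/, /n/, or /ŋ/) is licensed in coda position; onsets are limited to one consonant).

5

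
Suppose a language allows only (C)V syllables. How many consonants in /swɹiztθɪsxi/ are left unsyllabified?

5

Under (C)V, the unsyllabifiable consonants are /s/, /w/, /z/, /t/, /s/ (no codas are permitted; onsets are limited to one consonant).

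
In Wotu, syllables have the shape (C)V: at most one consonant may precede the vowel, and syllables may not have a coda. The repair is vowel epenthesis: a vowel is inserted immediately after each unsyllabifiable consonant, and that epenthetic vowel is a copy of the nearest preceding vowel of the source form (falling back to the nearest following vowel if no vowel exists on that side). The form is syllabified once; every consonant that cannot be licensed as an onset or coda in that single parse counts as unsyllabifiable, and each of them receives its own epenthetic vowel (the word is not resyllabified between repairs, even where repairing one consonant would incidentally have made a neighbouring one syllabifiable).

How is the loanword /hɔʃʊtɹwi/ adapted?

Syllabifying with onset maximization leaves /t/, /ɹ/ stranded (no codas are permitted; onsets are limited to one consonant).
Each unlicensed consonant becomes the onset of a new syllable: /t/ → /tʊ/, /ɹ/ → /ɹʊ/.

hɔʃʊtʊɹʊwi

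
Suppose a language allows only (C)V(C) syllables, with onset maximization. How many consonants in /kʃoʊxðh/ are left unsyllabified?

The consonants /k/, /ð/, /h/ cannot be parsed into a legal (C)V(C) syllable (at most one coda consonant is licensed; onsets are limited to one consonant).

3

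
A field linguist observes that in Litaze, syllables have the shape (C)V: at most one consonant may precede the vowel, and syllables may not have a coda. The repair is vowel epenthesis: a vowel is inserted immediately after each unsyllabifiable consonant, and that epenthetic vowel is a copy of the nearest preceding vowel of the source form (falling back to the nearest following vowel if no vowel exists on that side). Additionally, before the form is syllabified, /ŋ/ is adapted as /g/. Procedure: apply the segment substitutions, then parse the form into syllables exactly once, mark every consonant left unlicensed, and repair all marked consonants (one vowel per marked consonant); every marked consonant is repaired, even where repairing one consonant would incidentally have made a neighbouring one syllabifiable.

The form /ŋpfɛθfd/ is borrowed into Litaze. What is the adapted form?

gɛpɛfɛθɛfɛdɛ

Substitution: /ŋ/ → /g/, giving /gpfɛθfd/.
Under (C)V, the unsyllabifiable consonants are /g/, /p/, /θ/, /f/, /d/ (no codas are permitted; onsets are limited to one consonant).
Inserting the epenthetic vowel yields /g/ → /gɛ/, /p/ → /pɛ/, /θ/ → /θɛ/, /f/ → /fɛ/, /d/ → /dɛ/.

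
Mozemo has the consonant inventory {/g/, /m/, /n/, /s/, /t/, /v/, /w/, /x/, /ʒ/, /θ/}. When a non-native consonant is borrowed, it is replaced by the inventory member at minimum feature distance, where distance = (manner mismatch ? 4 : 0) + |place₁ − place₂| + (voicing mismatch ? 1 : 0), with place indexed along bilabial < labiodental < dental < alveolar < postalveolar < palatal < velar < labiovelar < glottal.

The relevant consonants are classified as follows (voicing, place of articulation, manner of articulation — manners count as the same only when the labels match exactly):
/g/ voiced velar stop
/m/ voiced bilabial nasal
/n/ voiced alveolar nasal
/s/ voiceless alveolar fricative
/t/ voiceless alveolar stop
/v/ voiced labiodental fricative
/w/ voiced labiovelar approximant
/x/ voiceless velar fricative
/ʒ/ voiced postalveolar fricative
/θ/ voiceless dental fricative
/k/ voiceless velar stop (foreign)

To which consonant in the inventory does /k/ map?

/g/ is closest: same manner (stop), place distance 0 (velar→velar), voicing differs (+1); total 1. Next closest is /t/ at distance 3.

g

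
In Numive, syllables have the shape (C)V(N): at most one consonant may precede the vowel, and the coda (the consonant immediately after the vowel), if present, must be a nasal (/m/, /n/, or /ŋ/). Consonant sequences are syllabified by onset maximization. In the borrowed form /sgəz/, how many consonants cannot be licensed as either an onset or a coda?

2

The consonants /s/, /z/ cannot be parsed into a legal (C)V(N) syllable (only a nasal (/m/, /n/, or /ŋ/) is licensed in coda position; onsets are limited to one consonant).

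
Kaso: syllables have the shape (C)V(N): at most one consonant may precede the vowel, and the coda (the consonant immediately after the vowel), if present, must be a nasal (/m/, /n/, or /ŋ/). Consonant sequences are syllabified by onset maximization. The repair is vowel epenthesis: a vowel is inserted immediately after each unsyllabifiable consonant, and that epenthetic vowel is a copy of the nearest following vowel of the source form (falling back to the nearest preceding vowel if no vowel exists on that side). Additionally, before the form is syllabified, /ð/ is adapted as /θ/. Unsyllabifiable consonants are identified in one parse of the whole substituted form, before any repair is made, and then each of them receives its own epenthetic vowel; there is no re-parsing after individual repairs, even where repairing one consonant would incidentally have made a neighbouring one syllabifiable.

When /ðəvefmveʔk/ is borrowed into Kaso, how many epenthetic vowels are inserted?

After substitution the input is /θəvefmveʔk/.
The unsyllabifiable consonants are /f/, /m/, /ʔ/, /k/; each receives one epenthetic vowel.

4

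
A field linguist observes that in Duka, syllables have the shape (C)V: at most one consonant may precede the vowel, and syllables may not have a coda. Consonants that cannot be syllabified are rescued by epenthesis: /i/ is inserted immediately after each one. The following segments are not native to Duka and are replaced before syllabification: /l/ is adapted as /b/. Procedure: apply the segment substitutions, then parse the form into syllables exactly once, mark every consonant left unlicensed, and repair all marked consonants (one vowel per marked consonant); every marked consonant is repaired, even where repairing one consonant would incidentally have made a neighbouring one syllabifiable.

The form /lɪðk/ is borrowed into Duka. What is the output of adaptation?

Substitution: /l/ → /b/, giving /bɪðk/.
Under (C)V, the unsyllabifiable consonants are /ð/, /k/ (no codas are permitted; onsets are limited to one consonant).
Inserting the epenthetic vowel yields /ð/ → /ði/, /k/ → /ki/.

bɪðiki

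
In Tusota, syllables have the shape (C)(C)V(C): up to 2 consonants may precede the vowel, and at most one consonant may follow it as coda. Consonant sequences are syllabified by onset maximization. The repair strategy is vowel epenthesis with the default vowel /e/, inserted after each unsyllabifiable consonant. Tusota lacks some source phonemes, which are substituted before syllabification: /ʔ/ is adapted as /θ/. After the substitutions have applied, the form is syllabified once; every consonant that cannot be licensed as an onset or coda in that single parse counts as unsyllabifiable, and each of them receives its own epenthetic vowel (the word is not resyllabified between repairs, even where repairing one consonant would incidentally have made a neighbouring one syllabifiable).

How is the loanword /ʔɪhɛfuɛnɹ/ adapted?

Substitution: /ʔ/ → /θ/, giving /θɪhɛfuɛnɹ/.
The consonants /ɹ/ cannot be parsed into a legal (C)(C)V(C) syllable (at most one coda consonant is licensed; onsets may contain at most 2 consonants).
Inserting the epenthetic vowel yields /ɹ/ → /ɹe/.

θɪhɛfuɛnɹe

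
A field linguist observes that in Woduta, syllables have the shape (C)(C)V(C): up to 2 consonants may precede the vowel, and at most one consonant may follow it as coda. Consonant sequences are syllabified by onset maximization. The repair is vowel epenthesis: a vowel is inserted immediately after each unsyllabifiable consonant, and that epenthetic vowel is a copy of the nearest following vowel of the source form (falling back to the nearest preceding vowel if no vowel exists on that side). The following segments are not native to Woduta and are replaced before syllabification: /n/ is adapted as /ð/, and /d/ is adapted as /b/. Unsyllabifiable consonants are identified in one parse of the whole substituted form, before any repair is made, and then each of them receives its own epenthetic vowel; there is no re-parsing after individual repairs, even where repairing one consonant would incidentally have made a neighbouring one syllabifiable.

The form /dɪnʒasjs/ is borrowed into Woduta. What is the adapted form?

bɪðʒasjasa

Substitution: /d/ → /b/, /n/ → /ð/, giving /bɪðʒasjs/.
Syllabifying with onset maximization leaves /j/, /s/ stranded (at most one coda consonant is licensed; onsets may contain at most 2 consonants).
Epenthesis after each stranded consonant: /j/ → /ja/, /s/ → /sa/.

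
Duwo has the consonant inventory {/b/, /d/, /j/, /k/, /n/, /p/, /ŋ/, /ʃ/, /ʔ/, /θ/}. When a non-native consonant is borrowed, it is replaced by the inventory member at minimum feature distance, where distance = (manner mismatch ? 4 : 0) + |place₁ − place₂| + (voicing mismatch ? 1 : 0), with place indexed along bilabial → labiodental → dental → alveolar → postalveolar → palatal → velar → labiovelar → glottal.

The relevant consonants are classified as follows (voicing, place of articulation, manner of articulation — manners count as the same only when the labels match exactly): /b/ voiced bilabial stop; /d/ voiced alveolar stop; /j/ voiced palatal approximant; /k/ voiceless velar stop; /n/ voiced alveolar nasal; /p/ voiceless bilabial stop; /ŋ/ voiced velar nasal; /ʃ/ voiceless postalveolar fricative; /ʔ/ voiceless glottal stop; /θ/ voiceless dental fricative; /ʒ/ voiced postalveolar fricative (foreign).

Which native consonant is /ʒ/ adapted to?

ʃ

/ʃ/ is closest: same manner (fricative), place distance 0 (postalveolar→postalveolar), voicing differs (+1); total 1. Next closest is /θ/ at distance 3.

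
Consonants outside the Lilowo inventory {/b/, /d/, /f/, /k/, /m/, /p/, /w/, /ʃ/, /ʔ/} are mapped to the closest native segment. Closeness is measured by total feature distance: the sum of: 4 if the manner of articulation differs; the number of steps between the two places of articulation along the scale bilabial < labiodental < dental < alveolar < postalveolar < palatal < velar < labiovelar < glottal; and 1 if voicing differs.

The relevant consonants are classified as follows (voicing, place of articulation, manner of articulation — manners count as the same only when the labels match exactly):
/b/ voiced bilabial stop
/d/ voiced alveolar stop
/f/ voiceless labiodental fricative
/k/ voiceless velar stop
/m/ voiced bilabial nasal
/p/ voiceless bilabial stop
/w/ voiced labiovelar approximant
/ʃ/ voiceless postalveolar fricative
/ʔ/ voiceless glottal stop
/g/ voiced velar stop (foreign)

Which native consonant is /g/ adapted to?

/k/ is closest: same manner (stop), place distance 0 (velar→velar), voicing differs (+1); total 1. Next closest is /d/ at distance 3.

k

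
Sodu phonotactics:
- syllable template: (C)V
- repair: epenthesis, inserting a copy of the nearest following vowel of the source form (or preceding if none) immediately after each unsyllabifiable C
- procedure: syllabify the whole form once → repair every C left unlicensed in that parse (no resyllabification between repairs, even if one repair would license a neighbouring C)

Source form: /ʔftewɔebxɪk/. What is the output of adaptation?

ʔefetewɔebɪxɪkɪ

Under (C)V, the unsyllabifiable consonants are /ʔ/, /f/, /b/, /k/ (no codas are permitted; onsets are limited to one consonant).
Each unlicensed consonant becomes the onset of a new syllable: /ʔ/ → /ʔe/, /f/ → /fe/, /b/ → /bɪ/, /k/ → /kɪ/.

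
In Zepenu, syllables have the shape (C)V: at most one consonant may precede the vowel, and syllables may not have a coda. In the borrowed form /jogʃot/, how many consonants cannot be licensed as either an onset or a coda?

Syllabifying with onset maximization leaves /g/, /t/ stranded (no codas are permitted; onsets are limited to one consonant).

2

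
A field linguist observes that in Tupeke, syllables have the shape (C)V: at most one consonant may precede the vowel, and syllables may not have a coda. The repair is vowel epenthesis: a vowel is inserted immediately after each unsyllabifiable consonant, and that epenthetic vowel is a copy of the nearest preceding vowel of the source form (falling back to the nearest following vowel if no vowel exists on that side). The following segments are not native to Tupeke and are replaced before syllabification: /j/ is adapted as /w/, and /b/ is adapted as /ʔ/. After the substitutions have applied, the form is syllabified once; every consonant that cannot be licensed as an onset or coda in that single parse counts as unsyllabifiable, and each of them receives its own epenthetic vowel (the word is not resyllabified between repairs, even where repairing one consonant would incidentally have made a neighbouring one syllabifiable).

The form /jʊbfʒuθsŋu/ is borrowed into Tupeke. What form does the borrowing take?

Substitution: /j/ → /w/, /b/ → /ʔ/, giving /wʊʔfʒuθsŋu/.
Under (C)V, the unsyllabifiable consonants are /ʔ/, /f/, /θ/, /s/ (no codas are permitted; onsets are limited to one consonant).
Each unlicensed consonant becomes the onset of a new syllable: /ʔ/ → /ʔʊ/, /f/ → /fʊ/, /θ/ → /θu/, /s/ → /su/.

wʊʔʊfʊʒuθusuŋu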